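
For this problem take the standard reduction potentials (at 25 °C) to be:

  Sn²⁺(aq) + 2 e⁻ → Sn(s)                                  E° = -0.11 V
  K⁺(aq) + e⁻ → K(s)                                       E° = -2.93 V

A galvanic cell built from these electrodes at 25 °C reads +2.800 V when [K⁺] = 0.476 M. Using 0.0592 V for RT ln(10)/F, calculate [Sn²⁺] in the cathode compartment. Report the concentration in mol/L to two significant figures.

Sn²⁺/Sn is the cathode, K⁺/K the anode: E°cell = +2.82 V, n = 2.
Overall reaction: Sn²⁺(aq) + 2 K(s) → Sn(s) + 2 K⁺(aq); Q = [K⁺]^2/[Sn²⁺]^1.
From E = E° − (0.0592/n) log Q: log Q = (E° − E)·n/0.0592 = (+2.82 − (+2.800))·2/0.0592 = 0.6757.
So 1·log[Sn²⁺] = 2·log(0.476) − log Q = -0.6448 − (0.6757) = -1.3205; [Sn²⁺] = 10^(-1.3205) ≈ 0.048 M.

0.048 M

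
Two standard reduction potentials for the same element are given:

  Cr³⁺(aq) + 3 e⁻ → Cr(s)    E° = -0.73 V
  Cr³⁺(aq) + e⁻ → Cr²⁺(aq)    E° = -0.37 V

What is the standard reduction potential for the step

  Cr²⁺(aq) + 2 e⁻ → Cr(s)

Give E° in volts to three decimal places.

-0.910 V

Sequential free energies add, so n₃E°₃ = n₁E°₁ + n₂E°₂.
With n₃ = 3, and the known step contributing 1×(-0.37) V, the unknown satisfies 2·E° = 3×(-0.73) − 1×(-0.37) = -1.820.
E° = -1.820 / 2 = -0.910 V.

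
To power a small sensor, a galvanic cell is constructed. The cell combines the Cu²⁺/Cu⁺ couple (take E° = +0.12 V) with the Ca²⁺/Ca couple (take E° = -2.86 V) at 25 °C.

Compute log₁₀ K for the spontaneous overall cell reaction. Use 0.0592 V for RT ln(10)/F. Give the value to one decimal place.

100.7

Cathode: Cu²⁺/Cu⁺; anode: Ca²⁺/Ca. E°cell = +2.98 V, n = 2.
log K = nE°cell / 0.0592 = (2)(+2.98) / 0.0592 = 100.7.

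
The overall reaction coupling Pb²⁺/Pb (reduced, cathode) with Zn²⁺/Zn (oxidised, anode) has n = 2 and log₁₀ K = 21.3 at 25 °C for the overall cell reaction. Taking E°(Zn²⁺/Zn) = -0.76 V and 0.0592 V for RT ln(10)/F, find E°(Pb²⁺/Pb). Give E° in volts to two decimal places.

-0.13 V

E°cell = (0.0592/n)·log K = (0.0592/2)(21.3) = +0.630 V.
Since Pb²⁺/Pb is the cathode and Zn²⁺/Zn the anode, E°cell = E°(Pb²⁺/Pb) − E°(Zn²⁺/Zn).
So E°(Pb²⁺/Pb) = E°cell + E°(Zn²⁺/Zn) = +0.630 + (-0.76) = -0.13 V.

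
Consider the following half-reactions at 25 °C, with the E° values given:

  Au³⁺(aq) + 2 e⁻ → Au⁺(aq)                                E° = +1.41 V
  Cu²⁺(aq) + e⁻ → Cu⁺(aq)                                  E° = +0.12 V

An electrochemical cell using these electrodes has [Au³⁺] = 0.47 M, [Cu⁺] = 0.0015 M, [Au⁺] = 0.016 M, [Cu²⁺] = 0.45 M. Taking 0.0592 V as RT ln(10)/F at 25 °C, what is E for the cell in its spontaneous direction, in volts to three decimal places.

Au³⁺/Au⁺ is the cathode (higher E°), Cu²⁺/Cu⁺ the anode: E°cell = +1.41 − (+0.12) = +1.29 V, n = 2.
Overall: Au³⁺(aq) + 2 Cu⁺(aq) → Au⁺(aq) + 2 Cu²⁺(aq)
Q = [Au⁺]·[Cu²⁺]^2 / ([Au³⁺]·[Cu⁺]^2); log Q = 3.486.
E = E° − (0.0592/n) log Q = +1.29 − (0.0592/2)(3.486) = +1.187 V.

+1.187 V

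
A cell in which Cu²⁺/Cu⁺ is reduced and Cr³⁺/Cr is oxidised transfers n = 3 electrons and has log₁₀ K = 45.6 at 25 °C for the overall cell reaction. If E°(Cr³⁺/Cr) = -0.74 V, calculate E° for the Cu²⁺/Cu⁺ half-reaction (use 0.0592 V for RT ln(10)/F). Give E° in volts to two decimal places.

+0.16 V

E°cell = (0.0592/n)·log K = (0.0592/3)(45.6) = +0.900 V.
Since Cu²⁺/Cu⁺ is the cathode and Cr³⁺/Cr the anode, E°cell = E°(Cu²⁺/Cu⁺) − E°(Cr³⁺/Cr).
So E°(Cu²⁺/Cu⁺) = E°cell + E°(Cr³⁺/Cr) = +0.900 + (-0.74) = +0.16 V.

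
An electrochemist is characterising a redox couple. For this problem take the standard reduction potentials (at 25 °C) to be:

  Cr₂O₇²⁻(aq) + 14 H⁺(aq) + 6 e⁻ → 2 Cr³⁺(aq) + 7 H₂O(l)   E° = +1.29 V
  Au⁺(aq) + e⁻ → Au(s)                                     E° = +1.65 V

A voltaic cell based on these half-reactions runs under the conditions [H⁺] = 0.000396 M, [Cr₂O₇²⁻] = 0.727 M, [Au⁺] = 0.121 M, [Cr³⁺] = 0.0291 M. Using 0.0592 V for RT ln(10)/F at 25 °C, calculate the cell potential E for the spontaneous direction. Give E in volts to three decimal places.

+0.747 V

Au⁺/Au is the cathode (higher E°), Cr₂O₇²⁻/Cr³⁺ the anode: E°cell = +1.65 − (+1.29) = +0.36 V, n = 6.
Overall: 6 Au⁺(aq) + 2 Cr³⁺(aq) + 7 H₂O(l) → 6 Au(s) + Cr₂O₇²⁻(aq) + 14 H⁺(aq)
Q = [Cr₂O₇²⁻]·[H⁺]^14 / ([Au⁺]^6·[Cr³⁺]^2); log Q = -39.195.
E = E° − (0.0592/n) log Q = +0.36 − (0.0592/6)(-39.195) = +0.747 V.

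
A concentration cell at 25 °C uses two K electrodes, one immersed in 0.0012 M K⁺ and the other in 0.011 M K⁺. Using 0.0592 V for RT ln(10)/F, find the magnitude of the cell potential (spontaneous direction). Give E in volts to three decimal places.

For a concentration cell E°cell = 0. The 0.011 M side is the cathode (reduction is favoured where [K⁺] is higher).
With n = 1, E = −(0.0592/1) log([K⁺]ₐₙ/[K⁺]꜀ₐₜ) = −(0.0592/1) log(0.0012/0.011) = −(0.0592/1)(-0.962) = +0.057 V.

+0.057 V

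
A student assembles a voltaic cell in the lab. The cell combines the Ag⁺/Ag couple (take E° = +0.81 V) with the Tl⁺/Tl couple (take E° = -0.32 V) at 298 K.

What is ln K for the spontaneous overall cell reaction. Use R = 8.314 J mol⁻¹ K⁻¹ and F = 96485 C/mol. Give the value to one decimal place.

44.0

Cathode: Ag⁺/Ag; anode: Tl⁺/Tl. E°cell = (+0.81) − (-0.32) = +1.13 V, with n = 1.
ΔG° = −nFE° = −RT ln K, so ln K = nFE°/(RT) = (1)(96485)(+1.13) / ((8.314)(298)) = 44.006.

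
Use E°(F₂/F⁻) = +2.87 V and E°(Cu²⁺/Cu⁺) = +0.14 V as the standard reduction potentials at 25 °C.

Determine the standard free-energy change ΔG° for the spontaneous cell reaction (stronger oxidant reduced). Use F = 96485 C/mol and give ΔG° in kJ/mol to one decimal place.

-526.8 kJ/mol

F₂/F⁻ (E° = +2.87 V) is the cathode; Cu²⁺/Cu⁺ (E° = +0.14 V) is the anode, so E°cell = +2.73 V.
Balancing electrons gives n = 2 (lcm of 2 and 1).
ΔG° = −nFE° = −(2)(96485)(+2.73) = -526,808 J = -526.8 kJ/mol.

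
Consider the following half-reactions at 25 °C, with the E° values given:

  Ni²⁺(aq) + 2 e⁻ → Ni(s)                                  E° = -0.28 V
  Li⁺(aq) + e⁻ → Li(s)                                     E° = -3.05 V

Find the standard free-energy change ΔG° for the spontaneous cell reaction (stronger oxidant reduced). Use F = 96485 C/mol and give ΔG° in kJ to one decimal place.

Ni²⁺/Ni (E° = -0.28 V) is the cathode; Li⁺/Li (E° = -3.05 V) is the anode, so E°cell = +2.77 V.
Balancing electrons gives n = 2 (lcm of 2 and 1).
ΔG° = −nFE° = −(2)(96485)(+2.77) = -534,527 J = -534.5 kJ.

-534.5 kJ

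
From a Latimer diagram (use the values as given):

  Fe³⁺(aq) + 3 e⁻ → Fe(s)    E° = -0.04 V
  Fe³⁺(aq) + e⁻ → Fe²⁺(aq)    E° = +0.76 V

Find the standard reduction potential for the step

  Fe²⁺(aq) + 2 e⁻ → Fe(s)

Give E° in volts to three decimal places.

Sequential free energies add, so n₃E°₃ = n₁E°₁ + n₂E°₂.
With n₃ = 3, and the known step contributing 1×(+0.76) V, the unknown satisfies 2·E° = 3×(-0.04) − 1×(+0.76) = -0.880.
E° = -0.880 / 2 = -0.440 V.

-0.440 V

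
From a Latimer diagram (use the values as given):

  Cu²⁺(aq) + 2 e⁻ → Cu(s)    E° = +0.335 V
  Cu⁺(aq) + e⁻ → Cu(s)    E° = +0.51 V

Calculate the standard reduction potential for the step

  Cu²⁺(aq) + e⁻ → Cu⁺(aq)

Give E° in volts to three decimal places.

Sequential free energies add, so n₃E°₃ = n₁E°₁ + n₂E°₂.
With n₃ = 2, and the known step contributing 1×(+0.51) V, the unknown satisfies 1·E° = 2×(+0.335) − 1×(+0.51) = +0.160.
E° = +0.160 / 1 = +0.160 V.

+0.160 V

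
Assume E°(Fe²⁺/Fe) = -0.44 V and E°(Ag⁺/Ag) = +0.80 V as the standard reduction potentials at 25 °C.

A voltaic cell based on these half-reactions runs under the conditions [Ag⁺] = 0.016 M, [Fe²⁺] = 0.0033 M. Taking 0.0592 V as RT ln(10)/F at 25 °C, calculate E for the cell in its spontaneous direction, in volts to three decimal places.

Ag⁺/Ag is the cathode (higher E°), Fe²⁺/Fe the anode: E°cell = +0.80 − (-0.44) = +1.24 V, n = 2.
Overall: 2 Ag⁺(aq) + Fe(s) → 2 Ag(s) + Fe²⁺(aq)
Q = [Fe²⁺] / ([Ag⁺]^2); log Q = 1.110.
E = E° − (0.0592/n) log Q = +1.24 − (0.0592/2)(1.110) = +1.207 V.

+1.207 V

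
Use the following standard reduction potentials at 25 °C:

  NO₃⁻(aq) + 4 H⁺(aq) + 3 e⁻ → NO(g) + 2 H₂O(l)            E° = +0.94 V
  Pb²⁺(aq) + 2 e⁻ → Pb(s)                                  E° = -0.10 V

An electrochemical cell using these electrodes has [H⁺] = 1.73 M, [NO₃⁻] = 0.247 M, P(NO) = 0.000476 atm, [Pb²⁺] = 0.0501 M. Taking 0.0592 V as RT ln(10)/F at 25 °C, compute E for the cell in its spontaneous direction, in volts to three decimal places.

NO₃⁻/NO is the cathode (higher E°), Pb²⁺/Pb the anode: E°cell = +0.94 − (-0.10) = +1.04 V, n = 6.
Overall: 2 NO₃⁻(aq) + 8 H⁺(aq) + 3 Pb(s) → 2 NO(g) + 4 H₂O(l) + 3 Pb²⁺(aq)
Q = P(NO)^2·[Pb²⁺]^3 / ([NO₃⁻]^2·[H⁺]^8); log Q = -11.235.
E = E° − (0.0592/n) log Q = +1.04 − (0.0592/6)(-11.235) = +1.151 V.

+1.151 V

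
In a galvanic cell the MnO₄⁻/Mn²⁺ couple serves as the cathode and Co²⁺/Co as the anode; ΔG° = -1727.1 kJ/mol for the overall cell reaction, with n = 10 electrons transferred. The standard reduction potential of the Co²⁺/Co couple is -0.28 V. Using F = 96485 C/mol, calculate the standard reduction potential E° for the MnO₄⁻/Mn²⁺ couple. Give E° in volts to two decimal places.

+1.51 V

E°cell = −ΔG°/(nF) = −(-1727.1×10³)/((10)(96485)) = +1.790 V.
Since MnO₄⁻/Mn²⁺ is the cathode and Co²⁺/Co the anode, E°cell = E°(MnO₄⁻/Mn²⁺) − E°(Co²⁺/Co).
So E°(MnO₄⁻/Mn²⁺) = E°cell + E°(Co²⁺/Co) = +1.790 + (-0.28) = +1.51 V.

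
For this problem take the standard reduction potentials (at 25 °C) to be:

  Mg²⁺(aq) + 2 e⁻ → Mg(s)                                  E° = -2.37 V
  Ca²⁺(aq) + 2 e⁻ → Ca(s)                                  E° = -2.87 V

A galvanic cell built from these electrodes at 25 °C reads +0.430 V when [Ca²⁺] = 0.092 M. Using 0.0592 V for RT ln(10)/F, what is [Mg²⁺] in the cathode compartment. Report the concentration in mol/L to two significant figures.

0.00040 M

Mg²⁺/Mg is the cathode, Ca²⁺/Ca the anode: E°cell = +0.50 V, n = 2.
Overall reaction: Mg²⁺(aq) + Ca(s) → Mg(s) + Ca²⁺(aq); Q = [Ca²⁺]^1/[Mg²⁺]^1.
From E = E° − (0.0592/n) log Q: log Q = (E° − E)·n/0.0592 = (+0.50 − (+0.430))·2/0.0592 = 2.3649.
So 1·log[Mg²⁺] = 1·log(0.092) − log Q = -1.0362 − (2.3649) = -3.4011; [Mg²⁺] = 10^(-3.4011) ≈ 0.00040 M.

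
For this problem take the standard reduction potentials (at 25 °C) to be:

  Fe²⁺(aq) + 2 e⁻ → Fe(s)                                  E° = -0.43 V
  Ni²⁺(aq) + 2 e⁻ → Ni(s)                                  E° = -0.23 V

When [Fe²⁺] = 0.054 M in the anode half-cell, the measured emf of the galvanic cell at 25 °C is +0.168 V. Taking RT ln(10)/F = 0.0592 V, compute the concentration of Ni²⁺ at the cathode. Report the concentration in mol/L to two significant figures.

0.0045 M

Ni²⁺/Ni is the cathode, Fe²⁺/Fe the anode: E°cell = +0.20 V, n = 2.
Overall reaction: Ni²⁺(aq) + Fe(s) → Ni(s) + Fe²⁺(aq); Q = [Fe²⁺]^1/[Ni²⁺]^1.
From E = E° − (0.0592/n) log Q: log Q = (E° − E)·n/0.0592 = (+0.20 − (+0.168))·2/0.0592 = 1.0811.
So 1·log[Ni²⁺] = 1·log(0.054) − log Q = -1.2676 − (1.0811) = -2.3487; [Ni²⁺] = 10^(-2.3487) ≈ 0.0045 M.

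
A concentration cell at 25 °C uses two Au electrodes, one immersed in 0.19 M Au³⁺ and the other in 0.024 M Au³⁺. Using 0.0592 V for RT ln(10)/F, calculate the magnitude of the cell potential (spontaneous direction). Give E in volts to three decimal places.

For a concentration cell E°cell = 0. The 0.19 M side is the cathode (reduction is favoured where [Au³⁺] is higher).
With n = 3, E = −(0.0592/3) log([Au³⁺]ₐₙ/[Au³⁺]꜀ₐₜ) = −(0.0592/3) log(0.024/0.19) = −(0.0592/3)(-0.899) = +0.018 V.

+0.018 V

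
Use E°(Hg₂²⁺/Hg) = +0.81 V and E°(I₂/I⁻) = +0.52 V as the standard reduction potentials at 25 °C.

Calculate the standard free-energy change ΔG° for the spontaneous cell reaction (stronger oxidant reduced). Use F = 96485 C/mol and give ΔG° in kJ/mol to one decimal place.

-56.0 kJ/mol

Hg₂²⁺/Hg (E° = +0.81 V) is the cathode; I₂/I⁻ (E° = +0.52 V) is the anode, so E°cell = +0.29 V.
Balancing electrons gives n = 2 (lcm of 2 and 2).
ΔG° = −nFE° = −(2)(96485)(+0.29) = -55,961 J = -56.0 kJ/mol.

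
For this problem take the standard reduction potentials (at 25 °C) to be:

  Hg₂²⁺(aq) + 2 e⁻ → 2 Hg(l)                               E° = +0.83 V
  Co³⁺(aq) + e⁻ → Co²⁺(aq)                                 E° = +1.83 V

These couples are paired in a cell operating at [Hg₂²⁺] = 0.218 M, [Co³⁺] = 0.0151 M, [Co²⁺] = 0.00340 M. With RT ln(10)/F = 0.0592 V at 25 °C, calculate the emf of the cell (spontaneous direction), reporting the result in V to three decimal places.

Co³⁺/Co²⁺ is the cathode (higher E°), Hg₂²⁺/Hg the anode: E°cell = +1.83 − (+0.83) = +1.00 V, n = 2.
Overall: 2 Co³⁺(aq) + 2 Hg(l) → 2 Co²⁺(aq) + Hg₂²⁺(aq)
Q = [Co²⁺]^2·[Hg₂²⁺] / ([Co³⁺]^2); log Q = -1.957.
E = E° − (0.0592/n) log Q = +1.00 − (0.0592/2)(-1.957) = +1.058 V.

+1.058 V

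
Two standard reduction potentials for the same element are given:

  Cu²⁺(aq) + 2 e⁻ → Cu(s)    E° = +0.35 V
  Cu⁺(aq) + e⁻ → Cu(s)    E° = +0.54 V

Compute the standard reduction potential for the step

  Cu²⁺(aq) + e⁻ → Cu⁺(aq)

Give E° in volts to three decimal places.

Sequential free energies add, so n₃E°₃ = n₁E°₁ + n₂E°₂.
With n₃ = 2, and the known step contributing 1×(+0.54) V, the unknown satisfies 1·E° = 2×(+0.35) − 1×(+0.54) = +0.160.
E° = +0.160 / 1 = +0.160 V.

+0.160 V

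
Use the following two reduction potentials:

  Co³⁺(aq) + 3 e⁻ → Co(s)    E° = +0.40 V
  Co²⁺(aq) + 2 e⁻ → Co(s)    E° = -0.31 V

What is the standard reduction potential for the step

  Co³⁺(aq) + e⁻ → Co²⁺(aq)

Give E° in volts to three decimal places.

+1.820 V

Sequential free energies add, so n₃E°₃ = n₁E°₁ + n₂E°₂.
With n₃ = 3, and the known step contributing 2×(-0.31) V, the unknown satisfies 1·E° = 3×(+0.40) − 2×(-0.31) = +1.820.
E° = +1.820 / 1 = +1.820 V.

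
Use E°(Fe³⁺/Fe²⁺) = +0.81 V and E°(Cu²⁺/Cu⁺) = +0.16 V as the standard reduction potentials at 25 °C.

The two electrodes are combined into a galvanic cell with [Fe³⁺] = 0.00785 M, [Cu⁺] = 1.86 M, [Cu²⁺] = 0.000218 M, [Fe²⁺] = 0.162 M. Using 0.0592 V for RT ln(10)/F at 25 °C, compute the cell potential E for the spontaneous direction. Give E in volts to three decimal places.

+0.805 V

Fe³⁺/Fe²⁺ is the cathode (higher E°), Cu²⁺/Cu⁺ the anode: E°cell = +0.81 − (+0.16) = +0.65 V, n = 1.
Overall: Fe³⁺(aq) + Cu⁺(aq) → Fe²⁺(aq) + Cu²⁺(aq)
Q = [Fe²⁺]·[Cu²⁺] / ([Fe³⁺]·[Cu⁺]); log Q = -2.616.
E = E° − (0.0592/n) log Q = +0.65 − (0.0592/1)(-2.616) = +0.805 V.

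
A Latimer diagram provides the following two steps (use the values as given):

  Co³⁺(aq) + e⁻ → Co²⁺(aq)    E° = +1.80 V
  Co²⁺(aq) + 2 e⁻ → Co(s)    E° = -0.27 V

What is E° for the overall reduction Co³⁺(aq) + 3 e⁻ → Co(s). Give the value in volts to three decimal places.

Standard free energies of sequential steps add: ΔG°₃ = ΔG°₁ + ΔG°₂, so n₃E°₃ = n₁E°₁ + n₂E°₂.
E°₃ = (1×+1.80 + 2×-0.27) / 3 = (+1.260) / 3 = +0.420 V.

+0.420 V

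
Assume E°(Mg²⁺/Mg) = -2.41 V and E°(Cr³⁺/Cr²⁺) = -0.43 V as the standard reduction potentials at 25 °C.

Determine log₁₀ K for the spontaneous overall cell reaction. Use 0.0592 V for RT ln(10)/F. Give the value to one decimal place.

Cathode: Cr³⁺/Cr²⁺; anode: Mg²⁺/Mg. E°cell = +1.98 V, n = 2.
log K = nE°cell / 0.0592 = (2)(+1.98) / 0.0592 = 66.9.

66.9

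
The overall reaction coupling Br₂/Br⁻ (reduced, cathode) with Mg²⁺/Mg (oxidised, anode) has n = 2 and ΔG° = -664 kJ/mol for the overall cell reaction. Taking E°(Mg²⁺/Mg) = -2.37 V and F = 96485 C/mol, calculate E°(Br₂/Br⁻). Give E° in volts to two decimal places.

+1.07 V

E°cell = −ΔG°/(nF) = −(-664×10³)/((2)(96485)) = +3.441 V.
Since Br₂/Br⁻ is the cathode and Mg²⁺/Mg the anode, E°cell = E°(Br₂/Br⁻) − E°(Mg²⁺/Mg).
So E°(Br₂/Br⁻) = E°cell + E°(Mg²⁺/Mg) = +3.441 + (-2.37) = +1.07 V.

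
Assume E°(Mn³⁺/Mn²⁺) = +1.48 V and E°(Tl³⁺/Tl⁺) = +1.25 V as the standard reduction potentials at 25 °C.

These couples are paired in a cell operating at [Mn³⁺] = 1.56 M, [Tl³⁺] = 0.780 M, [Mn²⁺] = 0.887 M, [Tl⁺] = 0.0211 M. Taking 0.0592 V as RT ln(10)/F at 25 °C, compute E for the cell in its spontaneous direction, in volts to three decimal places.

+0.198 V

Mn³⁺/Mn²⁺ is the cathode (higher E°), Tl³⁺/Tl⁺ the anode: E°cell = +1.48 − (+1.25) = +0.23 V, n = 2.
Overall: 2 Mn³⁺(aq) + Tl⁺(aq) → 2 Mn²⁺(aq) + Tl³⁺(aq)
Q = [Mn²⁺]^2·[Tl³⁺] / ([Mn³⁺]^2·[Tl⁺]); log Q = 1.077.
E = E° − (0.0592/n) log Q = +0.23 − (0.0592/2)(1.077) = +0.198 V.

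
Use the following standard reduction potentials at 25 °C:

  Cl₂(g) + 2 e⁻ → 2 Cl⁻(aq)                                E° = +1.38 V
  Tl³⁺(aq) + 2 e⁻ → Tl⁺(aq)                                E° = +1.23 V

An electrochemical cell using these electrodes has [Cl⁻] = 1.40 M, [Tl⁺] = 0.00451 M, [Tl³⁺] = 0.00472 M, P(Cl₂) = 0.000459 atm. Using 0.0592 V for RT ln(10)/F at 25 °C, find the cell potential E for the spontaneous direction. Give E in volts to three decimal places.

+0.042 V

Cl₂/Cl⁻ is the cathode (higher E°), Tl³⁺/Tl⁺ the anode: E°cell = +1.38 − (+1.23) = +0.15 V, n = 2.
Overall: Cl₂(g) + Tl⁺(aq) → 2 Cl⁻(aq) + Tl³⁺(aq)
Q = [Cl⁻]^2·[Tl³⁺] / (P(Cl₂)·[Tl⁺]); log Q = 3.650.
E = E° − (0.0592/n) log Q = +0.15 − (0.0592/2)(3.650) = +0.042 V.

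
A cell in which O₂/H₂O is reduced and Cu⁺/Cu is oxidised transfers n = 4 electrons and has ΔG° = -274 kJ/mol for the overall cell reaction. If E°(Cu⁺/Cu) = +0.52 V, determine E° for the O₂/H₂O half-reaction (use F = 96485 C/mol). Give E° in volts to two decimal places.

E°cell = −ΔG°/(nF) = −(-274×10³)/((4)(96485)) = +0.710 V.
Since O₂/H₂O is the cathode and Cu⁺/Cu the anode, E°cell = E°(O₂/H₂O) − E°(Cu⁺/Cu).
So E°(O₂/H₂O) = E°cell + E°(Cu⁺/Cu) = +0.710 + (+0.52) = +1.23 V.

+1.23 V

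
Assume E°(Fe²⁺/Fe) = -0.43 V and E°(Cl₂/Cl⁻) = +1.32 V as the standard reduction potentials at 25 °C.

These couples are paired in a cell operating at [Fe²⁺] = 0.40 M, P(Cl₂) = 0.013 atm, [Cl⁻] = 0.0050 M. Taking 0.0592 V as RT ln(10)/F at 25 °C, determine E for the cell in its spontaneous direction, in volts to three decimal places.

Cl₂/Cl⁻ is the cathode (higher E°), Fe²⁺/Fe the anode: E°cell = +1.32 − (-0.43) = +1.75 V, n = 2.
Overall: Cl₂(g) + Fe(s) → 2 Cl⁻(aq) + Fe²⁺(aq)
Q = [Cl⁻]^2·[Fe²⁺] / (P(Cl₂)); log Q = -3.114.
E = E° − (0.0592/n) log Q = +1.75 − (0.0592/2)(-3.114) = +1.842 V.

+1.842 V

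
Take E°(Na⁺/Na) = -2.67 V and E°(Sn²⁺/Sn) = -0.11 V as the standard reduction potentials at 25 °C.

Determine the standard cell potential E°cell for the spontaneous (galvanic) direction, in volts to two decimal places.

+2.56 V

The Sn²⁺/Sn couple has the higher reduction potential, so it is the cathode; Na⁺/Na is oxidised at the anode.
E°cell = E°(cathode) − E°(anode) = (-0.11) − (-2.67) = +2.56 V.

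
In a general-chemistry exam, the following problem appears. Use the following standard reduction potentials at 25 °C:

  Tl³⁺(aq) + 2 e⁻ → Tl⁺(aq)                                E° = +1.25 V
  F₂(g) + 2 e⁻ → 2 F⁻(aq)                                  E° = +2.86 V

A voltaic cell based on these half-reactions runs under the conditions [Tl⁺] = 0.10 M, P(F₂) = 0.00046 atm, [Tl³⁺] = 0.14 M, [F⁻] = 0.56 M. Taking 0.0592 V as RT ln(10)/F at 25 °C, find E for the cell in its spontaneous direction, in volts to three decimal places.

F₂/F⁻ is the cathode (higher E°), Tl³⁺/Tl⁺ the anode: E°cell = +2.86 − (+1.25) = +1.61 V, n = 2.
Overall: F₂(g) + Tl⁺(aq) → 2 F⁻(aq) + Tl³⁺(aq)
Q = [F⁻]^2·[Tl³⁺] / (P(F₂)·[Tl⁺]); log Q = 2.980.
E = E° − (0.0592/n) log Q = +1.61 − (0.0592/2)(2.980) = +1.522 V.

+1.522 V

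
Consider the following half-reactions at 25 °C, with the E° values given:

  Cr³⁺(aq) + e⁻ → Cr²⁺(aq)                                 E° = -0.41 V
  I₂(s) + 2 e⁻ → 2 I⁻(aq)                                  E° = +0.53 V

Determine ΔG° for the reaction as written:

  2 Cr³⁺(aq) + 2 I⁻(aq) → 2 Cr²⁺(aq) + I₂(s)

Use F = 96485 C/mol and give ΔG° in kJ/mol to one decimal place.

+181.4 kJ/mol

As written, Cr³⁺/Cr²⁺ is reduced (cathode) and I₂/I⁻ is oxidised (anode), so E°cell = (-0.41) − (+0.53) = -0.94 V.
Balancing electrons gives n = 2.
ΔG° = −nFE° = −(2)(96485)(-0.94) = 181,392 J = +181.4 kJ/mol.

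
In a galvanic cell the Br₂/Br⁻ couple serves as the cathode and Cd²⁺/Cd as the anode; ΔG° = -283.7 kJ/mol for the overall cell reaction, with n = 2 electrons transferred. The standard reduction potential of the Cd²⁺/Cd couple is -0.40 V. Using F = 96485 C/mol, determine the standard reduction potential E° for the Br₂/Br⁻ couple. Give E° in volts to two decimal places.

+1.07 V

E°cell = −ΔG°/(nF) = −(-283.7×10³)/((2)(96485)) = +1.470 V.
Since Br₂/Br⁻ is the cathode and Cd²⁺/Cd the anode, E°cell = E°(Br₂/Br⁻) − E°(Cd²⁺/Cd).
So E°(Br₂/Br⁻) = E°cell + E°(Cd²⁺/Cd) = +1.470 + (-0.40) = +1.07 V.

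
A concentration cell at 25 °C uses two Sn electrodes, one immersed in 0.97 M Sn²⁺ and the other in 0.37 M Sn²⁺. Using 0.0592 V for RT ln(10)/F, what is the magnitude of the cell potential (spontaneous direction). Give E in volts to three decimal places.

For a concentration cell E°cell = 0. The 0.97 M side is the cathode (reduction is favoured where [Sn²⁺] is higher).
With n = 2, E = −(0.0592/2) log([Sn²⁺]ₐₙ/[Sn²⁺]꜀ₐₜ) = −(0.0592/2) log(0.37/0.97) = −(0.0592/2)(-0.419) = +0.012 V.

+0.012 V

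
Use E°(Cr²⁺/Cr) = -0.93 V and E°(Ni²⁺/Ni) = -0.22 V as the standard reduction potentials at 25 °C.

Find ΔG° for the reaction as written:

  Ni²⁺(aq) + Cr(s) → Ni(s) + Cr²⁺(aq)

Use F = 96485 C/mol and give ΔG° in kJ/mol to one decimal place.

As written, Ni²⁺/Ni is reduced (cathode) and Cr²⁺/Cr is oxidised (anode), so E°cell = (-0.22) − (-0.93) = +0.71 V.
Balancing electrons gives n = 2.
ΔG° = −nFE° = −(2)(96485)(+0.71) = -137,009 J = -137.0 kJ/mol.

-137.0 kJ/mol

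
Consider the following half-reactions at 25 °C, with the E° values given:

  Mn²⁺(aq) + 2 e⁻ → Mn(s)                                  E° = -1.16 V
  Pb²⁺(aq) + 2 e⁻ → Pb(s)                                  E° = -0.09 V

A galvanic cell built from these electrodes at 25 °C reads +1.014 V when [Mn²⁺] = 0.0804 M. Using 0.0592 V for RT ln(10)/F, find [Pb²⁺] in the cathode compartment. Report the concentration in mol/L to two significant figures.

0.0010 M

Pb²⁺/Pb is the cathode, Mn²⁺/Mn the anode: E°cell = +1.07 V, n = 2.
Overall reaction: Pb²⁺(aq) + Mn(s) → Pb(s) + Mn²⁺(aq); Q = [Mn²⁺]^1/[Pb²⁺]^1.
From E = E° − (0.0592/n) log Q: log Q = (E° − E)·n/0.0592 = (+1.07 − (+1.014))·2/0.0592 = 1.8919.
So 1·log[Pb²⁺] = 1·log(0.0804) − log Q = -1.0947 − (1.8919) = -2.9866; [Pb²⁺] = 10^(-2.9866) ≈ 0.0010 M.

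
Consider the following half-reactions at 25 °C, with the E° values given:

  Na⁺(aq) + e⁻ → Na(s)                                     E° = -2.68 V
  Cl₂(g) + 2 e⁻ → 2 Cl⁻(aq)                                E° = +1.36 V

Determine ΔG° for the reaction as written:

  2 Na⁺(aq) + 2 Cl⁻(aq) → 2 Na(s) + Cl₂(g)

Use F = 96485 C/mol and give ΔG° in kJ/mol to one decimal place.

As written, Na⁺/Na is reduced (cathode) and Cl₂/Cl⁻ is oxidised (anode), so E°cell = (-2.68) − (+1.36) = -4.04 V.
Balancing electrons gives n = 2.
ΔG° = −nFE° = −(2)(96485)(-4.04) = 779,599 J = +779.6 kJ/mol.

+779.6 kJ/mol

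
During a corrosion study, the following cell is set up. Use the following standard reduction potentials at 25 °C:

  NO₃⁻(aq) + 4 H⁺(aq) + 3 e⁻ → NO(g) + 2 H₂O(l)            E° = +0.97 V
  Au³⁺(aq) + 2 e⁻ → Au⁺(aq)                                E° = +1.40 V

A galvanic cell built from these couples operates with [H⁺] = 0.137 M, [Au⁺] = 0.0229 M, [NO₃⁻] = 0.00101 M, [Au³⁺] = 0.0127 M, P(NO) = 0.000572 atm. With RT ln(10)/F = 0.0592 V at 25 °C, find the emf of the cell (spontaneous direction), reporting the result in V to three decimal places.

+0.486 V

Au³⁺/Au⁺ is the cathode (higher E°), NO₃⁻/NO the anode: E°cell = +1.40 − (+0.97) = +0.43 V, n = 6.
Overall: 3 Au³⁺(aq) + 2 NO(g) + 4 H₂O(l) → 3 Au⁺(aq) + 2 NO₃⁻(aq) + 8 H⁺(aq)
Q = [Au⁺]^3·[NO₃⁻]^2·[H⁺]^8 / ([Au³⁺]^3·P(NO)^2); log Q = -5.644.
E = E° − (0.0592/n) log Q = +0.43 − (0.0592/6)(-5.644) = +0.486 V.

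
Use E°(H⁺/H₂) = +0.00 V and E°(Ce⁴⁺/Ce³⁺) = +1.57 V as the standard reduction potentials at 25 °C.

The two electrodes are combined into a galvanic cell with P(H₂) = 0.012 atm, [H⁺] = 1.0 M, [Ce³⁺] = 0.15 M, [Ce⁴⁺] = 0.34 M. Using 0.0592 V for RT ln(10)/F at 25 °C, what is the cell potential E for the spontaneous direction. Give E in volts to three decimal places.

+1.534 V

Ce⁴⁺/Ce³⁺ is the cathode (higher E°), H⁺/H₂ the anode: E°cell = +1.57 − (+0.00) = +1.57 V, n = 2.
Overall: 2 Ce⁴⁺(aq) + H₂(g) → 2 Ce³⁺(aq) + 2 H⁺(aq)
Q = [Ce³⁺]^2·[H⁺]^2 / ([Ce⁴⁺]^2·P(H₂)); log Q = 1.210.
E = E° − (0.0592/n) log Q = +1.57 − (0.0592/2)(1.210) = +1.534 V.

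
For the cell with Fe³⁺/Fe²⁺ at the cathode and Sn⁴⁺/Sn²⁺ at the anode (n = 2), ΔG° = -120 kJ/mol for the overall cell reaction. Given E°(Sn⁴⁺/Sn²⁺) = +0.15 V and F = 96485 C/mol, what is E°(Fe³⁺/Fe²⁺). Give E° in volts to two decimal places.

+0.77 V

E°cell = −ΔG°/(nF) = −(-120×10³)/((2)(96485)) = +0.622 V.
Since Fe³⁺/Fe²⁺ is the cathode and Sn⁴⁺/Sn²⁺ the anode, E°cell = E°(Fe³⁺/Fe²⁺) − E°(Sn⁴⁺/Sn²⁺).
So E°(Fe³⁺/Fe²⁺) = E°cell + E°(Sn⁴⁺/Sn²⁺) = +0.622 + (+0.15) = +0.77 V.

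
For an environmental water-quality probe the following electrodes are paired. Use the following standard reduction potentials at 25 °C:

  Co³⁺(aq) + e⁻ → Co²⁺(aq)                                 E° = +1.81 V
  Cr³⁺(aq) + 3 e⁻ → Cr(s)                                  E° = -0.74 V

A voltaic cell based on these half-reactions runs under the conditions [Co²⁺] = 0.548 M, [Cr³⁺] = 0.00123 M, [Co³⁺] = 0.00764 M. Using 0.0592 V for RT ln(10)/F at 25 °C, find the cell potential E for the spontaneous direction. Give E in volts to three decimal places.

Co³⁺/Co²⁺ is the cathode (higher E°), Cr³⁺/Cr the anode: E°cell = +1.81 − (-0.74) = +2.55 V, n = 3.
Overall: 3 Co³⁺(aq) + Cr(s) → 3 Co²⁺(aq) + Cr³⁺(aq)
Q = [Co²⁺]^3·[Cr³⁺] / ([Co³⁺]^3); log Q = 2.657.
E = E° − (0.0592/n) log Q = +2.55 − (0.0592/3)(2.657) = +2.498 V.

+2.498 V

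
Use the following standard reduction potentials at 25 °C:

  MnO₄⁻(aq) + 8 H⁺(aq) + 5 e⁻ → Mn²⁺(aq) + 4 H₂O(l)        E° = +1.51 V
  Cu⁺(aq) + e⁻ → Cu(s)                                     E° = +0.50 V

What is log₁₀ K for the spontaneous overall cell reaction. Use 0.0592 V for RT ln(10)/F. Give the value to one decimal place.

Cathode: MnO₄⁻/Mn²⁺; anode: Cu⁺/Cu. E°cell = +1.01 V, n = 5.
log K = nE°cell / 0.0592 = (5)(+1.01) / 0.0592 = 85.3.

85.3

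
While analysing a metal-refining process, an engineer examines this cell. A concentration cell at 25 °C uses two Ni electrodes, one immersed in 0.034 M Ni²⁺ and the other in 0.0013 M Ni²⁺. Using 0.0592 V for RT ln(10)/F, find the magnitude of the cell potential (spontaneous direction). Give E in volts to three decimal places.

+0.042 V

For a concentration cell E°cell = 0. The 0.034 M side is the cathode (reduction is favoured where [Ni²⁺] is higher).
With n = 2, E = −(0.0592/2) log([Ni²⁺]ₐₙ/[Ni²⁺]꜀ₐₜ) = −(0.0592/2) log(0.0013/0.034) = −(0.0592/2)(-1.418) = +0.042 V.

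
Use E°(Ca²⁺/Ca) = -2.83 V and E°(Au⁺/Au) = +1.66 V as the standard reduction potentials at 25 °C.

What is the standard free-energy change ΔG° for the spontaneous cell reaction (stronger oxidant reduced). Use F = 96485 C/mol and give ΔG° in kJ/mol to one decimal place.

-866.4 kJ/mol

Au⁺/Au (E° = +1.66 V) is the cathode; Ca²⁺/Ca (E° = -2.83 V) is the anode, so E°cell = +4.49 V.
Balancing electrons gives n = 2 (lcm of 1 and 2).
ΔG° = −nFE° = −(2)(96485)(+4.49) = -866,435 J = -866.4 kJ/mol.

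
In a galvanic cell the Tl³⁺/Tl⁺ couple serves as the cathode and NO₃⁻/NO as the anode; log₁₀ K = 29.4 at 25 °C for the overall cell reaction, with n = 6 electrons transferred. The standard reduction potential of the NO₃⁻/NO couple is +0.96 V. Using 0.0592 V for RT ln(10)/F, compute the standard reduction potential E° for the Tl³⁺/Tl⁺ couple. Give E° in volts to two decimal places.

+1.25 V

E°cell = (0.0592/n)·log K = (0.0592/6)(29.4) = +0.290 V.
Since Tl³⁺/Tl⁺ is the cathode and NO₃⁻/NO the anode, E°cell = E°(Tl³⁺/Tl⁺) − E°(NO₃⁻/NO).
So E°(Tl³⁺/Tl⁺) = E°cell + E°(NO₃⁻/NO) = +0.290 + (+0.96) = +1.25 V.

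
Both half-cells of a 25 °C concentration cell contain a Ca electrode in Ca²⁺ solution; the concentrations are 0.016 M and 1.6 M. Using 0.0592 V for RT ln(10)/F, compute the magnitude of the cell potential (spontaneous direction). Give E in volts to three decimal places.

For a concentration cell E°cell = 0. The 1.6 M side is the cathode (reduction is favoured where [Ca²⁺] is higher).
With n = 2, E = −(0.0592/2) log([Ca²⁺]ₐₙ/[Ca²⁺]꜀ₐₜ) = −(0.0592/2) log(0.016/1.6) = −(0.0592/2)(-2.000) = +0.059 V.

+0.059 V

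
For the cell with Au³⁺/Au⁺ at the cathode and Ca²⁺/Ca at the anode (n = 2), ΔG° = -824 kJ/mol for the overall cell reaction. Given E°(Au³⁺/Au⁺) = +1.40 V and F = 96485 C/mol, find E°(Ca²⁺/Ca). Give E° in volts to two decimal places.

-2.87 V

E°cell = −ΔG°/(nF) = −(-824×10³)/((2)(96485)) = +4.270 V.
Since Au³⁺/Au⁺ is the cathode and Ca²⁺/Ca the anode, E°cell = E°(Au³⁺/Au⁺) − E°(Ca²⁺/Ca).
So E°(Ca²⁺/Ca) = E°(Au³⁺/Au⁺) − E°cell = (+1.40) − (+4.270) = -2.87 V.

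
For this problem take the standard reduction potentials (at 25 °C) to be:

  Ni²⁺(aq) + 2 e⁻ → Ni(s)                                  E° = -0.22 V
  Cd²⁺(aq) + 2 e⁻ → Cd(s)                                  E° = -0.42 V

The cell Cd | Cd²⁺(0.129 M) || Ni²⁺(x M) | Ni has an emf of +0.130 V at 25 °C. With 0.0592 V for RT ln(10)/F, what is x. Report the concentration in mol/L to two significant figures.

Ni²⁺/Ni is the cathode, Cd²⁺/Cd the anode: E°cell = +0.20 V, n = 2.
Overall reaction: Ni²⁺(aq) + Cd(s) → Ni(s) + Cd²⁺(aq); Q = [Cd²⁺]^1/[Ni²⁺]^1.
From E = E° − (0.0592/n) log Q: log Q = (E° − E)·n/0.0592 = (+0.20 − (+0.130))·2/0.0592 = 2.3649.
So 1·log[Ni²⁺] = 1·log(0.129) − log Q = -0.8894 − (2.3649) = -3.2543; [Ni²⁺] = 10^(-3.2543) ≈ 0.00056 M.

0.00056 M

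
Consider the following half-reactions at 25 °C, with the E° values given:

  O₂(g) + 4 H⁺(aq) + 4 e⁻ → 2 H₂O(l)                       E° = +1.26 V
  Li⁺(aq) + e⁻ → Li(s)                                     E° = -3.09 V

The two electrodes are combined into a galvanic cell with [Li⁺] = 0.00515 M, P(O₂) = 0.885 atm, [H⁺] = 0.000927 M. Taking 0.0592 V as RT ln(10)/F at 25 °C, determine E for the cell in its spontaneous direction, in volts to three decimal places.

O₂/H₂O is the cathode (higher E°), Li⁺/Li the anode: E°cell = +1.26 − (-3.09) = +4.35 V, n = 4.
Overall: O₂(g) + 4 H⁺(aq) + 4 Li(s) → 2 H₂O(l) + 4 Li⁺(aq)
Q = [Li⁺]^4 / (P(O₂)·[H⁺]^4); log Q = 3.032.
E = E° − (0.0592/n) log Q = +4.35 − (0.0592/4)(3.032) = +4.305 V.

+4.305 V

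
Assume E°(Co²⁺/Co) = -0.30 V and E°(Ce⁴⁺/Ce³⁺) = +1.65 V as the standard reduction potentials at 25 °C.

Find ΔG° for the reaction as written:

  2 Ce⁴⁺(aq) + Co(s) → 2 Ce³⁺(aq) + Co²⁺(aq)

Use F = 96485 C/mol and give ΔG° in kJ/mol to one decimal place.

As written, Ce⁴⁺/Ce³⁺ is reduced (cathode) and Co²⁺/Co is oxidised (anode), so E°cell = (+1.65) − (-0.30) = +1.95 V.
Balancing electrons gives n = 2.
ΔG° = −nFE° = −(2)(96485)(+1.95) = -376,292 J = -376.3 kJ/mol.

-376.3 kJ/mol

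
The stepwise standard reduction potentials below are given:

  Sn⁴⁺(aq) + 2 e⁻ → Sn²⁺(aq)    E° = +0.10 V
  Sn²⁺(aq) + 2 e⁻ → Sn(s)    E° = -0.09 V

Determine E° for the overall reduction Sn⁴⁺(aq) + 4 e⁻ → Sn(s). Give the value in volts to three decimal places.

Standard free energies of sequential steps add: ΔG°₃ = ΔG°₁ + ΔG°₂, so n₃E°₃ = n₁E°₁ + n₂E°₂.
E°₃ = (2×+0.10 + 2×-0.09) / 4 = (+0.020) / 4 = +0.005 V.

+0.005 V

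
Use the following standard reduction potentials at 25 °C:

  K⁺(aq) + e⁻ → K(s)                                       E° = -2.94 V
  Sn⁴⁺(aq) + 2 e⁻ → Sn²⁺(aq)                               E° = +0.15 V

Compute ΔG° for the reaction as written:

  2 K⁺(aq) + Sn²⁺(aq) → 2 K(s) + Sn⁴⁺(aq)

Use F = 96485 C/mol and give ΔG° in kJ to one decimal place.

+596.3 kJ

As written, K⁺/K is reduced (cathode) and Sn⁴⁺/Sn²⁺ is oxidised (anode), so E°cell = (-2.94) − (+0.15) = -3.09 V.
Balancing electrons gives n = 2.
ΔG° = −nFE° = −(2)(96485)(-3.09) = 596,277 J = +596.3 kJ.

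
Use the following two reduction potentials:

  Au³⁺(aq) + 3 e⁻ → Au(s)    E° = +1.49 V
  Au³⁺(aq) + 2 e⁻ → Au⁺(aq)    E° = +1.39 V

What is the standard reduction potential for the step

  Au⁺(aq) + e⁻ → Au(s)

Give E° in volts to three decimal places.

Sequential free energies add, so n₃E°₃ = n₁E°₁ + n₂E°₂.
With n₃ = 3, and the known step contributing 2×(+1.39) V, the unknown satisfies 1·E° = 3×(+1.49) − 2×(+1.39) = +1.690.
E° = +1.690 / 1 = +1.690 V.

+1.690 V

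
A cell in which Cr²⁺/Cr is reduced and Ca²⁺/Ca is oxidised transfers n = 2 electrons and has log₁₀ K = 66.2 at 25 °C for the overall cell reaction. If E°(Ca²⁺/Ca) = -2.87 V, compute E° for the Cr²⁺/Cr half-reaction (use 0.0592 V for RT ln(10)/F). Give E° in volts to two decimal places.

E°cell = (0.0592/n)·log K = (0.0592/2)(66.2) = +1.960 V.
Since Cr²⁺/Cr is the cathode and Ca²⁺/Ca the anode, E°cell = E°(Cr²⁺/Cr) − E°(Ca²⁺/Ca).
So E°(Cr²⁺/Cr) = E°cell + E°(Ca²⁺/Ca) = +1.960 + (-2.87) = -0.91 V.

-0.91 V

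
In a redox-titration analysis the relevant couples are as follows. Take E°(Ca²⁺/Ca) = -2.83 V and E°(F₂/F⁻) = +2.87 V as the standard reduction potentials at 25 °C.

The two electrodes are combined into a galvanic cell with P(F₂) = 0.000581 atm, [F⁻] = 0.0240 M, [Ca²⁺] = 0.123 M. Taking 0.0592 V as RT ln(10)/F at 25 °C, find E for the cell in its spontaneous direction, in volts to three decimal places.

+5.727 V

F₂/F⁻ is the cathode (higher E°), Ca²⁺/Ca the anode: E°cell = +2.87 − (-2.83) = +5.70 V, n = 2.
Overall: F₂(g) + Ca(s) → 2 F⁻(aq) + Ca²⁺(aq)
Q = [F⁻]^2·[Ca²⁺] / (P(F₂)); log Q = -0.914.
E = E° − (0.0592/n) log Q = +5.70 − (0.0592/2)(-0.914) = +5.727 V.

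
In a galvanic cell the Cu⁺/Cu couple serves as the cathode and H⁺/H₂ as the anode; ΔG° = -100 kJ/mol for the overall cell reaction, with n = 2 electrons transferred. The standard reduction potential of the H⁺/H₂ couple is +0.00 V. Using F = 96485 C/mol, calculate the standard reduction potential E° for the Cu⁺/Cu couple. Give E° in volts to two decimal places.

+0.52 V

E°cell = −ΔG°/(nF) = −(-100×10³)/((2)(96485)) = +0.518 V.
Since Cu⁺/Cu is the cathode and H⁺/H₂ the anode, E°cell = E°(Cu⁺/Cu) − E°(H⁺/H₂).
So E°(Cu⁺/Cu) = E°cell + E°(H⁺/H₂) = +0.518 + (+0.00) = +0.52 V.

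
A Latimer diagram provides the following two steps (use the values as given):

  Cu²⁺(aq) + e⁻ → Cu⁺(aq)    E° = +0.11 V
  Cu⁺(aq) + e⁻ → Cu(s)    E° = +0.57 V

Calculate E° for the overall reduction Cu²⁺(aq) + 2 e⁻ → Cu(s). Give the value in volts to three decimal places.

Standard free energies of sequential steps add: ΔG°₃ = ΔG°₁ + ΔG°₂, so n₃E°₃ = n₁E°₁ + n₂E°₂.
E°₃ = (1×+0.11 + 1×+0.57) / 2 = (+0.680) / 2 = +0.340 V.

+0.340 V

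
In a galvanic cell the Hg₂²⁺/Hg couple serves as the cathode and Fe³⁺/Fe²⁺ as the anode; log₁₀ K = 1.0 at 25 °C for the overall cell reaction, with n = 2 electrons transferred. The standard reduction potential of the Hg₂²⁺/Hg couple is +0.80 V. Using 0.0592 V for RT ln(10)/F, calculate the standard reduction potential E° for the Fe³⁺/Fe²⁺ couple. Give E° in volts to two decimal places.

E°cell = (0.0592/n)·log K = (0.0592/2)(1.0) = +0.030 V.
Since Hg₂²⁺/Hg is the cathode and Fe³⁺/Fe²⁺ the anode, E°cell = E°(Hg₂²⁺/Hg) − E°(Fe³⁺/Fe²⁺).
So E°(Fe³⁺/Fe²⁺) = E°(Hg₂²⁺/Hg) − E°cell = (+0.80) − (+0.030) = +0.77 V.

+0.77 V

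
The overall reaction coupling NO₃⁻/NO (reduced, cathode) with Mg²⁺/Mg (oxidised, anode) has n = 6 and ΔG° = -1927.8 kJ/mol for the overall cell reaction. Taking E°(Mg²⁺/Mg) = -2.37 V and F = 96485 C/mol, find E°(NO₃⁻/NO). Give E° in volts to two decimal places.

+0.96 V

E°cell = −ΔG°/(nF) = −(-1927.8×10³)/((6)(96485)) = +3.330 V.
Since NO₃⁻/NO is the cathode and Mg²⁺/Mg the anode, E°cell = E°(NO₃⁻/NO) − E°(Mg²⁺/Mg).
So E°(NO₃⁻/NO) = E°cell + E°(Mg²⁺/Mg) = +3.330 + (-2.37) = +0.96 V.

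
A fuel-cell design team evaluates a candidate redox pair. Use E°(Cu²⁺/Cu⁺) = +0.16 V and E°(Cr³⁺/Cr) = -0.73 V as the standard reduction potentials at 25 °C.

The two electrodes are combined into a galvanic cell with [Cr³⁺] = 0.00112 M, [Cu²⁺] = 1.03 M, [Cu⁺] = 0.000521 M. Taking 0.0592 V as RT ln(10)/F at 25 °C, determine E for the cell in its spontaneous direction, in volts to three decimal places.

Cu²⁺/Cu⁺ is the cathode (higher E°), Cr³⁺/Cr the anode: E°cell = +0.16 − (-0.73) = +0.89 V, n = 3.
Overall: 3 Cu²⁺(aq) + Cr(s) → 3 Cu⁺(aq) + Cr³⁺(aq)
Q = [Cu⁺]^3·[Cr³⁺] / ([Cu²⁺]^3); log Q = -12.839.
E = E° − (0.0592/n) log Q = +0.89 − (0.0592/3)(-12.839) = +1.143 V.

+1.143 V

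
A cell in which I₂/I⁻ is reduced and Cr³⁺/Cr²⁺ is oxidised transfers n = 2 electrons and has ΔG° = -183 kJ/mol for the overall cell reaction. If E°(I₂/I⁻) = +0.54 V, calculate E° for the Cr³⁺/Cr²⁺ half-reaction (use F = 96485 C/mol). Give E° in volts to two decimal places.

E°cell = −ΔG°/(nF) = −(-183×10³)/((2)(96485)) = +0.948 V.
Since I₂/I⁻ is the cathode and Cr³⁺/Cr²⁺ the anode, E°cell = E°(I₂/I⁻) − E°(Cr³⁺/Cr²⁺).
So E°(Cr³⁺/Cr²⁺) = E°(I₂/I⁻) − E°cell = (+0.54) − (+0.948) = -0.41 V.

-0.41 V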